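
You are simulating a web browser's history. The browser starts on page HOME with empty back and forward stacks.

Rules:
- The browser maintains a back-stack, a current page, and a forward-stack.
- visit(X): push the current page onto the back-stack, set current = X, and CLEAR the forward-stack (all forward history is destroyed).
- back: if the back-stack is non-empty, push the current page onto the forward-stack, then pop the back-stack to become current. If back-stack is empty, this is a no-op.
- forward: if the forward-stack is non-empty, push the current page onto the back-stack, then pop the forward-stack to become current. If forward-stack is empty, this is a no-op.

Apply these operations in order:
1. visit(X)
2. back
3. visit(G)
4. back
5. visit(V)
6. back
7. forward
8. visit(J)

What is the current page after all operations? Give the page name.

Answer: J

Derivation:
After 1 (visit(X)): cur=X back=1 fwd=0
After 2 (back): cur=HOME back=0 fwd=1
After 3 (visit(G)): cur=G back=1 fwd=0
After 4 (back): cur=HOME back=0 fwd=1
After 5 (visit(V)): cur=V back=1 fwd=0
After 6 (back): cur=HOME back=0 fwd=1
After 7 (forward): cur=V back=1 fwd=0
After 8 (visit(J)): cur=J back=2 fwd=0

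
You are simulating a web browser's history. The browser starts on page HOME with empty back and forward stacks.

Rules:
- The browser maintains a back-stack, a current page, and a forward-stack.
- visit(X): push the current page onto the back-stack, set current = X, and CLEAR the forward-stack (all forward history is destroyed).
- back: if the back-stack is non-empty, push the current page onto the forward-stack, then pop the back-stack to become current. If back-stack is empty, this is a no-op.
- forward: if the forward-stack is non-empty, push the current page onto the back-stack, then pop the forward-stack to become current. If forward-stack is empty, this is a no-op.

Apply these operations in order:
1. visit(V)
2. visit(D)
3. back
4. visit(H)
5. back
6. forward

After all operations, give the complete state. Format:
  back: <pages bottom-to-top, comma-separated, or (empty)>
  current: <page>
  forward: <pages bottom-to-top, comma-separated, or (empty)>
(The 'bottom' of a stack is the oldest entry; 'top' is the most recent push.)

Answer: back: HOME,V
current: H
forward: (empty)

Derivation:
After 1 (visit(V)): cur=V back=1 fwd=0
After 2 (visit(D)): cur=D back=2 fwd=0
After 3 (back): cur=V back=1 fwd=1
After 4 (visit(H)): cur=H back=2 fwd=0
After 5 (back): cur=V back=1 fwd=1
After 6 (forward): cur=H back=2 fwd=0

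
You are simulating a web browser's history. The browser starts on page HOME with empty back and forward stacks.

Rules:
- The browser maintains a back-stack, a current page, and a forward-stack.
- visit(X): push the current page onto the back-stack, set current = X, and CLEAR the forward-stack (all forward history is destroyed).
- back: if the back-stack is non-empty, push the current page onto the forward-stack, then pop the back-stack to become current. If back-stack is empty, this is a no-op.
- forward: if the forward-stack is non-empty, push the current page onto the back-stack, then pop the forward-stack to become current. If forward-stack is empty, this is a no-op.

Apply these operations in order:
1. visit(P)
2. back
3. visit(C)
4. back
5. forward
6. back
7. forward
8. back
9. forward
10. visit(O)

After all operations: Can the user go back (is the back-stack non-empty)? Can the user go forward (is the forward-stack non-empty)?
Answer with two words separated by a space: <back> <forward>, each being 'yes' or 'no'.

After 1 (visit(P)): cur=P back=1 fwd=0
After 2 (back): cur=HOME back=0 fwd=1
After 3 (visit(C)): cur=C back=1 fwd=0
After 4 (back): cur=HOME back=0 fwd=1
After 5 (forward): cur=C back=1 fwd=0
After 6 (back): cur=HOME back=0 fwd=1
After 7 (forward): cur=C back=1 fwd=0
After 8 (back): cur=HOME back=0 fwd=1
After 9 (forward): cur=C back=1 fwd=0
After 10 (visit(O)): cur=O back=2 fwd=0

Answer: yes no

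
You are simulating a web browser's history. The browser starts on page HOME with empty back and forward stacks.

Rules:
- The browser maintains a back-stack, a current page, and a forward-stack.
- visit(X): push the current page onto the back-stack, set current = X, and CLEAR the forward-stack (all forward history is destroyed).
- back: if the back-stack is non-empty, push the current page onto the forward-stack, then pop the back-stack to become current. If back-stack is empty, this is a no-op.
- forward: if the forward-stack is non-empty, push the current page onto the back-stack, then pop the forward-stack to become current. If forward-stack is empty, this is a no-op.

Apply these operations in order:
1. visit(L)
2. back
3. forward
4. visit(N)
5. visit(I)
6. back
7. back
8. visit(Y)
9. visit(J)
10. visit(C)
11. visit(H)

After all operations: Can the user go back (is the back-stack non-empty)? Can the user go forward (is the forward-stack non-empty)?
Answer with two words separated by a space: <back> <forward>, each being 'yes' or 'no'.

After 1 (visit(L)): cur=L back=1 fwd=0
After 2 (back): cur=HOME back=0 fwd=1
After 3 (forward): cur=L back=1 fwd=0
After 4 (visit(N)): cur=N back=2 fwd=0
After 5 (visit(I)): cur=I back=3 fwd=0
After 6 (back): cur=N back=2 fwd=1
After 7 (back): cur=L back=1 fwd=2
After 8 (visit(Y)): cur=Y back=2 fwd=0
After 9 (visit(J)): cur=J back=3 fwd=0
After 10 (visit(C)): cur=C back=4 fwd=0
After 11 (visit(H)): cur=H back=5 fwd=0

Answer: yes no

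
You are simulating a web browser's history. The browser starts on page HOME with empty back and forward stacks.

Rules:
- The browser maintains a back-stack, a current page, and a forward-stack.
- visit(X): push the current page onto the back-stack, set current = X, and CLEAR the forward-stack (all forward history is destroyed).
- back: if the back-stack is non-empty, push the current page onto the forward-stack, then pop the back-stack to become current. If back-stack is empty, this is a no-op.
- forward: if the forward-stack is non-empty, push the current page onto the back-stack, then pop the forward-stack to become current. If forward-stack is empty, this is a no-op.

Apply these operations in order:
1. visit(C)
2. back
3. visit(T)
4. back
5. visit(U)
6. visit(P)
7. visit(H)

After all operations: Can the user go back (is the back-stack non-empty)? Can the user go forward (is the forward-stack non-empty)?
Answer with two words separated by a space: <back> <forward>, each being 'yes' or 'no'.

After 1 (visit(C)): cur=C back=1 fwd=0
After 2 (back): cur=HOME back=0 fwd=1
After 3 (visit(T)): cur=T back=1 fwd=0
After 4 (back): cur=HOME back=0 fwd=1
After 5 (visit(U)): cur=U back=1 fwd=0
After 6 (visit(P)): cur=P back=2 fwd=0
After 7 (visit(H)): cur=H back=3 fwd=0

Answer: yes no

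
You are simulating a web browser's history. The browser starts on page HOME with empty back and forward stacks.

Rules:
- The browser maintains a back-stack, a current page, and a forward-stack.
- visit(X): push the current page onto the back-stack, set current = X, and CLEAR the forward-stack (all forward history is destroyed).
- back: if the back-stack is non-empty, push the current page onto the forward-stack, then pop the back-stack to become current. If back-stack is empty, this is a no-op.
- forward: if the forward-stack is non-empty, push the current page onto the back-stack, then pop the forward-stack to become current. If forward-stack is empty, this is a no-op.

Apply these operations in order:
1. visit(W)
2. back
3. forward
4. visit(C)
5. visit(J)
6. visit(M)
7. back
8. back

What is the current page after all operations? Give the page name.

Answer: C

Derivation:
After 1 (visit(W)): cur=W back=1 fwd=0
After 2 (back): cur=HOME back=0 fwd=1
After 3 (forward): cur=W back=1 fwd=0
After 4 (visit(C)): cur=C back=2 fwd=0
After 5 (visit(J)): cur=J back=3 fwd=0
After 6 (visit(M)): cur=M back=4 fwd=0
After 7 (back): cur=J back=3 fwd=1
After 8 (back): cur=C back=2 fwd=2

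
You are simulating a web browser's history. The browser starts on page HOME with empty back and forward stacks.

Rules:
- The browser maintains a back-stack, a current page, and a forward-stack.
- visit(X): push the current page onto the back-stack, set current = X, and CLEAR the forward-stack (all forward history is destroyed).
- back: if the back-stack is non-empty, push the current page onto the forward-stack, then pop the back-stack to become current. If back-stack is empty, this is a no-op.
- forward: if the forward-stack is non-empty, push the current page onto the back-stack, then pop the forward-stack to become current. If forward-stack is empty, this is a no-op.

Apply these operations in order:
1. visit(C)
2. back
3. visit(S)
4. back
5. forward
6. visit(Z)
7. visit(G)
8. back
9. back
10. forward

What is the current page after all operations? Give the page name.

Answer: Z

Derivation:
After 1 (visit(C)): cur=C back=1 fwd=0
After 2 (back): cur=HOME back=0 fwd=1
After 3 (visit(S)): cur=S back=1 fwd=0
After 4 (back): cur=HOME back=0 fwd=1
After 5 (forward): cur=S back=1 fwd=0
After 6 (visit(Z)): cur=Z back=2 fwd=0
After 7 (visit(G)): cur=G back=3 fwd=0
After 8 (back): cur=Z back=2 fwd=1
After 9 (back): cur=S back=1 fwd=2
After 10 (forward): cur=Z back=2 fwd=1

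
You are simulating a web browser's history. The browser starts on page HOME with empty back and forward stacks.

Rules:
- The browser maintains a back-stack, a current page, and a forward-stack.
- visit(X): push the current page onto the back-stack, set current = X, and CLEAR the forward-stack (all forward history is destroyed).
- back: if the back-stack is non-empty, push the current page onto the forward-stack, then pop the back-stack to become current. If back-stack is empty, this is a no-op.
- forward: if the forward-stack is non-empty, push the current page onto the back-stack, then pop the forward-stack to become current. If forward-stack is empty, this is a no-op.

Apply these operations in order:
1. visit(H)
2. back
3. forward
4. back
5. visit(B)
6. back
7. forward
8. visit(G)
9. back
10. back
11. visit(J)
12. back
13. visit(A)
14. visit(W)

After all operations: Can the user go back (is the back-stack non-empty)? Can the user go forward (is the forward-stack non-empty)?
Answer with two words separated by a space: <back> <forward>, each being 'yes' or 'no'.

Answer: yes no

Derivation:
After 1 (visit(H)): cur=H back=1 fwd=0
After 2 (back): cur=HOME back=0 fwd=1
After 3 (forward): cur=H back=1 fwd=0
After 4 (back): cur=HOME back=0 fwd=1
After 5 (visit(B)): cur=B back=1 fwd=0
After 6 (back): cur=HOME back=0 fwd=1
After 7 (forward): cur=B back=1 fwd=0
After 8 (visit(G)): cur=G back=2 fwd=0
After 9 (back): cur=B back=1 fwd=1
After 10 (back): cur=HOME back=0 fwd=2
After 11 (visit(J)): cur=J back=1 fwd=0
After 12 (back): cur=HOME back=0 fwd=1
After 13 (visit(A)): cur=A back=1 fwd=0
After 14 (visit(W)): cur=W back=2 fwd=0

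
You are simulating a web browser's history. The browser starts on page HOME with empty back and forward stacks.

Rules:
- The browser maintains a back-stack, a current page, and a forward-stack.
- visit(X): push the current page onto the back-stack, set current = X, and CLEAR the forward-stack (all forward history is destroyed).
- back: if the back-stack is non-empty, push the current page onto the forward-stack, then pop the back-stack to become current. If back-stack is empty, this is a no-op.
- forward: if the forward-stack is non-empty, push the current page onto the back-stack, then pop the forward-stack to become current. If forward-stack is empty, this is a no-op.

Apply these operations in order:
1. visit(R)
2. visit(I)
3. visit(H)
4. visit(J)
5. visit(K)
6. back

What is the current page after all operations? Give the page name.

After 1 (visit(R)): cur=R back=1 fwd=0
After 2 (visit(I)): cur=I back=2 fwd=0
After 3 (visit(H)): cur=H back=3 fwd=0
After 4 (visit(J)): cur=J back=4 fwd=0
After 5 (visit(K)): cur=K back=5 fwd=0
After 6 (back): cur=J back=4 fwd=1

Answer: J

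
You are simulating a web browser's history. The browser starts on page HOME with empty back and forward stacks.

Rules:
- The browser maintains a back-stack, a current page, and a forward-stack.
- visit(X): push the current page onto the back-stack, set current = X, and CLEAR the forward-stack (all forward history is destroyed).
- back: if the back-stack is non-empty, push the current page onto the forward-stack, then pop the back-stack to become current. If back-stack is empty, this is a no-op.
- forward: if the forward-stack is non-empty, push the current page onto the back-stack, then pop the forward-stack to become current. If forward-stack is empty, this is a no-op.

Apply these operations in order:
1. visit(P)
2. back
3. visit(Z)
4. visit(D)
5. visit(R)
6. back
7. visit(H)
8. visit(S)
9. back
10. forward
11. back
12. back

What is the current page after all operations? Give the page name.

After 1 (visit(P)): cur=P back=1 fwd=0
After 2 (back): cur=HOME back=0 fwd=1
After 3 (visit(Z)): cur=Z back=1 fwd=0
After 4 (visit(D)): cur=D back=2 fwd=0
After 5 (visit(R)): cur=R back=3 fwd=0
After 6 (back): cur=D back=2 fwd=1
After 7 (visit(H)): cur=H back=3 fwd=0
After 8 (visit(S)): cur=S back=4 fwd=0
After 9 (back): cur=H back=3 fwd=1
After 10 (forward): cur=S back=4 fwd=0
After 11 (back): cur=H back=3 fwd=1
After 12 (back): cur=D back=2 fwd=2

Answer: D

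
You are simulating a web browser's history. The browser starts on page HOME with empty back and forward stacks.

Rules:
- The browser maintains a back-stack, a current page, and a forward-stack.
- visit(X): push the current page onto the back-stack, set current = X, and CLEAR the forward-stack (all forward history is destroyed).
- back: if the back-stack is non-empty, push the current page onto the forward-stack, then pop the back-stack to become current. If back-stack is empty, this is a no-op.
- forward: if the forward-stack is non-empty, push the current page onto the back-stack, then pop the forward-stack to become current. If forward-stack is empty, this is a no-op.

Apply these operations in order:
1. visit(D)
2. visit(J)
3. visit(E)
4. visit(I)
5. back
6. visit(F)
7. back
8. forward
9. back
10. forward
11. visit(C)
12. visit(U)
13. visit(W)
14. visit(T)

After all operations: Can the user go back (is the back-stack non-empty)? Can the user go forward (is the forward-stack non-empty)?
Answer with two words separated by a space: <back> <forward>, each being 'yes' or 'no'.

Answer: yes no

Derivation:
After 1 (visit(D)): cur=D back=1 fwd=0
After 2 (visit(J)): cur=J back=2 fwd=0
After 3 (visit(E)): cur=E back=3 fwd=0
After 4 (visit(I)): cur=I back=4 fwd=0
After 5 (back): cur=E back=3 fwd=1
After 6 (visit(F)): cur=F back=4 fwd=0
After 7 (back): cur=E back=3 fwd=1
After 8 (forward): cur=F back=4 fwd=0
After 9 (back): cur=E back=3 fwd=1
After 10 (forward): cur=F back=4 fwd=0
After 11 (visit(C)): cur=C back=5 fwd=0
After 12 (visit(U)): cur=U back=6 fwd=0
After 13 (visit(W)): cur=W back=7 fwd=0
After 14 (visit(T)): cur=T back=8 fwd=0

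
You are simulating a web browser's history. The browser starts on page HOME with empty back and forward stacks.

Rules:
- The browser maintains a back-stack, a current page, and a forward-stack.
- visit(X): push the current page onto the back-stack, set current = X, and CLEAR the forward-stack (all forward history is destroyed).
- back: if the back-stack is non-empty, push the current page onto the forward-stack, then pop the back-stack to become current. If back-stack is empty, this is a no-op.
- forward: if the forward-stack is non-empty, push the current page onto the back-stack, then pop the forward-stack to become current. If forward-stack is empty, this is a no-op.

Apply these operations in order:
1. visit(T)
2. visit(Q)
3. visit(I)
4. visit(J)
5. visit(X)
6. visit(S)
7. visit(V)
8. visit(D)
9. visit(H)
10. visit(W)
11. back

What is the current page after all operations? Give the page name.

After 1 (visit(T)): cur=T back=1 fwd=0
After 2 (visit(Q)): cur=Q back=2 fwd=0
After 3 (visit(I)): cur=I back=3 fwd=0
After 4 (visit(J)): cur=J back=4 fwd=0
After 5 (visit(X)): cur=X back=5 fwd=0
After 6 (visit(S)): cur=S back=6 fwd=0
After 7 (visit(V)): cur=V back=7 fwd=0
After 8 (visit(D)): cur=D back=8 fwd=0
After 9 (visit(H)): cur=H back=9 fwd=0
After 10 (visit(W)): cur=W back=10 fwd=0
After 11 (back): cur=H back=9 fwd=1

Answer: H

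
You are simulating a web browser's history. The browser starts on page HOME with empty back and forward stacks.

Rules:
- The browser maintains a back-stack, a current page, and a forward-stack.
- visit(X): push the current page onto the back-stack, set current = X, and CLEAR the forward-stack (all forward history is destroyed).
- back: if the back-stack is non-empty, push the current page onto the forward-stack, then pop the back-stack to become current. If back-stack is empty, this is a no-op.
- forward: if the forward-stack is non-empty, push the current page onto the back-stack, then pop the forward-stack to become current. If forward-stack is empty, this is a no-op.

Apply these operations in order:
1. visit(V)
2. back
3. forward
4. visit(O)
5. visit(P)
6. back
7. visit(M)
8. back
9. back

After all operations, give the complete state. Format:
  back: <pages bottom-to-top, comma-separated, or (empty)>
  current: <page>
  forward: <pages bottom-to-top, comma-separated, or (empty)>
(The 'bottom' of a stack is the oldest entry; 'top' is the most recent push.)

Answer: back: HOME
current: V
forward: M,O

Derivation:
After 1 (visit(V)): cur=V back=1 fwd=0
After 2 (back): cur=HOME back=0 fwd=1
After 3 (forward): cur=V back=1 fwd=0
After 4 (visit(O)): cur=O back=2 fwd=0
After 5 (visit(P)): cur=P back=3 fwd=0
After 6 (back): cur=O back=2 fwd=1
After 7 (visit(M)): cur=M back=3 fwd=0
After 8 (back): cur=O back=2 fwd=1
After 9 (back): cur=V back=1 fwd=2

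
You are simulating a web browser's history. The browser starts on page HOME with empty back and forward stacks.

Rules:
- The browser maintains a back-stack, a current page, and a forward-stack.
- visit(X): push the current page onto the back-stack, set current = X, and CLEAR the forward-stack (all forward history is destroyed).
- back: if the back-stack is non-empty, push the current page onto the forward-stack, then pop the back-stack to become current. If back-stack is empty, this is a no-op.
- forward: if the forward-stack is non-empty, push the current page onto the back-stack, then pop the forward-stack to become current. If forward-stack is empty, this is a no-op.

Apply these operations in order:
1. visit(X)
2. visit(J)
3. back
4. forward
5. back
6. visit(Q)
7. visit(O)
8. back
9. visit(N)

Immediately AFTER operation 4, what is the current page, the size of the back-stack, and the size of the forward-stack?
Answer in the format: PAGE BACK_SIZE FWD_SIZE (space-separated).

After 1 (visit(X)): cur=X back=1 fwd=0
After 2 (visit(J)): cur=J back=2 fwd=0
After 3 (back): cur=X back=1 fwd=1
After 4 (forward): cur=J back=2 fwd=0

J 2 0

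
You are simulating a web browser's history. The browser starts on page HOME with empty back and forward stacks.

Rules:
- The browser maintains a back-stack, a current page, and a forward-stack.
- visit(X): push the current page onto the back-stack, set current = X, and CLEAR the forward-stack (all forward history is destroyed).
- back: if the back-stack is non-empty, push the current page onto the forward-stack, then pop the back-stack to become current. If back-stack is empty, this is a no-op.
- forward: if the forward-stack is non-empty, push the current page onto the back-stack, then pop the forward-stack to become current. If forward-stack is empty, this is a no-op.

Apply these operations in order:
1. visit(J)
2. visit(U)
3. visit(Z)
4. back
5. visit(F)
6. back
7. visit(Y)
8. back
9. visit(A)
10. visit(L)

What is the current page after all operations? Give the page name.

Answer: L

Derivation:
After 1 (visit(J)): cur=J back=1 fwd=0
After 2 (visit(U)): cur=U back=2 fwd=0
After 3 (visit(Z)): cur=Z back=3 fwd=0
After 4 (back): cur=U back=2 fwd=1
After 5 (visit(F)): cur=F back=3 fwd=0
After 6 (back): cur=U back=2 fwd=1
After 7 (visit(Y)): cur=Y back=3 fwd=0
After 8 (back): cur=U back=2 fwd=1
After 9 (visit(A)): cur=A back=3 fwd=0
After 10 (visit(L)): cur=L back=4 fwd=0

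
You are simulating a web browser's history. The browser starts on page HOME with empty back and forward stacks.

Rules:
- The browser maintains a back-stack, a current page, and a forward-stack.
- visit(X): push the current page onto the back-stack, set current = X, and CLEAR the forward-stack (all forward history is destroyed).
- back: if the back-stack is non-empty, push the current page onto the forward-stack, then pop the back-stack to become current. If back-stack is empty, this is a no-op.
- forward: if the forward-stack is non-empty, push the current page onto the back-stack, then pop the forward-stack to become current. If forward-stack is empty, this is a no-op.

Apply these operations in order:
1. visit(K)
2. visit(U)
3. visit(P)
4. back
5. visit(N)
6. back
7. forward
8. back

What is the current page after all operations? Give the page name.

Answer: U

Derivation:
After 1 (visit(K)): cur=K back=1 fwd=0
After 2 (visit(U)): cur=U back=2 fwd=0
After 3 (visit(P)): cur=P back=3 fwd=0
After 4 (back): cur=U back=2 fwd=1
After 5 (visit(N)): cur=N back=3 fwd=0
After 6 (back): cur=U back=2 fwd=1
After 7 (forward): cur=N back=3 fwd=0
After 8 (back): cur=U back=2 fwd=1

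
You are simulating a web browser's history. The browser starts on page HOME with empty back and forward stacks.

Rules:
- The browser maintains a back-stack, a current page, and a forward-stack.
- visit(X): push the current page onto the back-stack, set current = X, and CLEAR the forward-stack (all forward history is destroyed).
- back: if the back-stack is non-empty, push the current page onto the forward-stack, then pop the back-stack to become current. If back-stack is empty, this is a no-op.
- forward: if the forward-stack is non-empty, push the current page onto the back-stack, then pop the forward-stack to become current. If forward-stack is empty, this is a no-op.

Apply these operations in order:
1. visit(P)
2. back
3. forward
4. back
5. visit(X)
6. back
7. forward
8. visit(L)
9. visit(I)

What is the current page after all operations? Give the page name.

Answer: I

Derivation:
After 1 (visit(P)): cur=P back=1 fwd=0
After 2 (back): cur=HOME back=0 fwd=1
After 3 (forward): cur=P back=1 fwd=0
After 4 (back): cur=HOME back=0 fwd=1
After 5 (visit(X)): cur=X back=1 fwd=0
After 6 (back): cur=HOME back=0 fwd=1
After 7 (forward): cur=X back=1 fwd=0
After 8 (visit(L)): cur=L back=2 fwd=0
After 9 (visit(I)): cur=I back=3 fwd=0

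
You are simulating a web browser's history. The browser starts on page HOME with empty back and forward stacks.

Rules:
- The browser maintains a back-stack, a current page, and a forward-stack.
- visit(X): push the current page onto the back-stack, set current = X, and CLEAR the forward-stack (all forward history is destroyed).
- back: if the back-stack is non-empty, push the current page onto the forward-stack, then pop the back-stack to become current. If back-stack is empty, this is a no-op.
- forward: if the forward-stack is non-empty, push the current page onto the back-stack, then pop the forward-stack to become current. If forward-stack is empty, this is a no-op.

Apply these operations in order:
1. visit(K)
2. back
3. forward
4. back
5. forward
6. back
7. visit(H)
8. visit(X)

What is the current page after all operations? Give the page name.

Answer: X

Derivation:
After 1 (visit(K)): cur=K back=1 fwd=0
After 2 (back): cur=HOME back=0 fwd=1
After 3 (forward): cur=K back=1 fwd=0
After 4 (back): cur=HOME back=0 fwd=1
After 5 (forward): cur=K back=1 fwd=0
After 6 (back): cur=HOME back=0 fwd=1
After 7 (visit(H)): cur=H back=1 fwd=0
After 8 (visit(X)): cur=X back=2 fwd=0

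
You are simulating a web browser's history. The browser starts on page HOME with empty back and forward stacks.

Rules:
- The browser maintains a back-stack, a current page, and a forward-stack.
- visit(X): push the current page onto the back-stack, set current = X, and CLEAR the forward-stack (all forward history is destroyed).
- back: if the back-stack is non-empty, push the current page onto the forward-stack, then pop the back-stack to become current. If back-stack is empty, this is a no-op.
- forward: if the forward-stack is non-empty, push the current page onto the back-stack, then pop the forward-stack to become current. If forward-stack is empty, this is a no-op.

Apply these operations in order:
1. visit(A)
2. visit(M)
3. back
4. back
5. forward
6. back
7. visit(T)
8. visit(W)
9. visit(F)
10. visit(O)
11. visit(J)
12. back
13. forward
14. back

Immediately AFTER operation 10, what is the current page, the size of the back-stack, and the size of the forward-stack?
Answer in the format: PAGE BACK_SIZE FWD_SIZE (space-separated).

After 1 (visit(A)): cur=A back=1 fwd=0
After 2 (visit(M)): cur=M back=2 fwd=0
After 3 (back): cur=A back=1 fwd=1
After 4 (back): cur=HOME back=0 fwd=2
After 5 (forward): cur=A back=1 fwd=1
After 6 (back): cur=HOME back=0 fwd=2
After 7 (visit(T)): cur=T back=1 fwd=0
After 8 (visit(W)): cur=W back=2 fwd=0
After 9 (visit(F)): cur=F back=3 fwd=0
After 10 (visit(O)): cur=O back=4 fwd=0

O 4 0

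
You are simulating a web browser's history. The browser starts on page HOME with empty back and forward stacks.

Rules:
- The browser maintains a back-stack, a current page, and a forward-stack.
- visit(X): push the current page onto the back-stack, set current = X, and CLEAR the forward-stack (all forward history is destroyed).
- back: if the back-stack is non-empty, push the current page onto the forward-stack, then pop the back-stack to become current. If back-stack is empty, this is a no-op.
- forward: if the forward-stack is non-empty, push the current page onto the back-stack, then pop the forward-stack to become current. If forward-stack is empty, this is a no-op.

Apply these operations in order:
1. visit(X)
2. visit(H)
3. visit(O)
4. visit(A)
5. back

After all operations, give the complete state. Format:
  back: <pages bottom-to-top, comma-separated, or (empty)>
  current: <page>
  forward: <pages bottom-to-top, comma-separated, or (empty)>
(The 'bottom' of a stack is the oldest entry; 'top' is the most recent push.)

After 1 (visit(X)): cur=X back=1 fwd=0
After 2 (visit(H)): cur=H back=2 fwd=0
After 3 (visit(O)): cur=O back=3 fwd=0
After 4 (visit(A)): cur=A back=4 fwd=0
After 5 (back): cur=O back=3 fwd=1

Answer: back: HOME,X,H
current: O
forward: A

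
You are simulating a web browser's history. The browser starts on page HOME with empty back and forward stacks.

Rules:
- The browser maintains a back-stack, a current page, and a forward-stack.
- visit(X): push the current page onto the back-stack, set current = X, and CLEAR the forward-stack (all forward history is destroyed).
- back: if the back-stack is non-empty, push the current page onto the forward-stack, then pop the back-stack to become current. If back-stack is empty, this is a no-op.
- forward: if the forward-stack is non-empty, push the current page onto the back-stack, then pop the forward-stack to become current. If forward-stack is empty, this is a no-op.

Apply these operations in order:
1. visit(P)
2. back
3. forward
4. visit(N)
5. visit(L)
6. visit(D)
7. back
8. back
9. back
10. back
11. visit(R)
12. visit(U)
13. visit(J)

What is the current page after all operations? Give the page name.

Answer: J

Derivation:
After 1 (visit(P)): cur=P back=1 fwd=0
After 2 (back): cur=HOME back=0 fwd=1
After 3 (forward): cur=P back=1 fwd=0
After 4 (visit(N)): cur=N back=2 fwd=0
After 5 (visit(L)): cur=L back=3 fwd=0
After 6 (visit(D)): cur=D back=4 fwd=0
After 7 (back): cur=L back=3 fwd=1
After 8 (back): cur=N back=2 fwd=2
After 9 (back): cur=P back=1 fwd=3
After 10 (back): cur=HOME back=0 fwd=4
After 11 (visit(R)): cur=R back=1 fwd=0
After 12 (visit(U)): cur=U back=2 fwd=0
After 13 (visit(J)): cur=J back=3 fwd=0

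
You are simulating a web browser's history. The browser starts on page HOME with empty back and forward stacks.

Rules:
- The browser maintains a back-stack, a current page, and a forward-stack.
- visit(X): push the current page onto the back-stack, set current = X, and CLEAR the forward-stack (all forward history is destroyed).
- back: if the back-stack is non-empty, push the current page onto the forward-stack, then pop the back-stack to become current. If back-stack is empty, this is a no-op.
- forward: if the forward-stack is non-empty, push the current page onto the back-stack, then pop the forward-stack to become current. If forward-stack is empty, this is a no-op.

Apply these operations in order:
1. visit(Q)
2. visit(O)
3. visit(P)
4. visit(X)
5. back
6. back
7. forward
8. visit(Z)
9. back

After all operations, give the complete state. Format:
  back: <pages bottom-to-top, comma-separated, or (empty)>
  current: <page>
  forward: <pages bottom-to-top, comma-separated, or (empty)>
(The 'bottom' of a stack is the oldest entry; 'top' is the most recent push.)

After 1 (visit(Q)): cur=Q back=1 fwd=0
After 2 (visit(O)): cur=O back=2 fwd=0
After 3 (visit(P)): cur=P back=3 fwd=0
After 4 (visit(X)): cur=X back=4 fwd=0
After 5 (back): cur=P back=3 fwd=1
After 6 (back): cur=O back=2 fwd=2
After 7 (forward): cur=P back=3 fwd=1
After 8 (visit(Z)): cur=Z back=4 fwd=0
After 9 (back): cur=P back=3 fwd=1

Answer: back: HOME,Q,O
current: P
forward: Z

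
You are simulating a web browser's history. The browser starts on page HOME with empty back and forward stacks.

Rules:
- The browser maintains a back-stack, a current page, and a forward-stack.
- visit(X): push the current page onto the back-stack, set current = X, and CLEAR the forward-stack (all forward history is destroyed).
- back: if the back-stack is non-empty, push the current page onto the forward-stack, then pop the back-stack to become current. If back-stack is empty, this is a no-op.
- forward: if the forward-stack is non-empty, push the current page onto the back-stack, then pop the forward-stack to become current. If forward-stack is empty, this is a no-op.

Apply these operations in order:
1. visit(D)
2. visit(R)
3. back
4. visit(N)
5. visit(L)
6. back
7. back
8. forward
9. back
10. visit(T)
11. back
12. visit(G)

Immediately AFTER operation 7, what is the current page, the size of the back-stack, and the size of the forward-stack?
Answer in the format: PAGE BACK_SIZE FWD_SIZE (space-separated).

After 1 (visit(D)): cur=D back=1 fwd=0
After 2 (visit(R)): cur=R back=2 fwd=0
After 3 (back): cur=D back=1 fwd=1
After 4 (visit(N)): cur=N back=2 fwd=0
After 5 (visit(L)): cur=L back=3 fwd=0
After 6 (back): cur=N back=2 fwd=1
After 7 (back): cur=D back=1 fwd=2

D 1 2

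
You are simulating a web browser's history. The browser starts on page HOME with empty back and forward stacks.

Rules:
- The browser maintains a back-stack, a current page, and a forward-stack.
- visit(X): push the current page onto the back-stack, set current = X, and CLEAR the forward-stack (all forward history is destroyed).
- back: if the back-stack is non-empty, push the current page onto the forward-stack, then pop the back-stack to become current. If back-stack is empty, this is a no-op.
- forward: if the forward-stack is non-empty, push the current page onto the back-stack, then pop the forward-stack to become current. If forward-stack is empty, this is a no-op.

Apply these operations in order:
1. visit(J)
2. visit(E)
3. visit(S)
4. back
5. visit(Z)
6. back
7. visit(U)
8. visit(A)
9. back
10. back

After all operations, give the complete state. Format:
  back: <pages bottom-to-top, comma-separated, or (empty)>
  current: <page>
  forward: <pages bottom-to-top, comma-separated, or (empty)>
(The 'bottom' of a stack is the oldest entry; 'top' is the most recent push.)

Answer: back: HOME,J
current: E
forward: A,U

Derivation:
After 1 (visit(J)): cur=J back=1 fwd=0
After 2 (visit(E)): cur=E back=2 fwd=0
After 3 (visit(S)): cur=S back=3 fwd=0
After 4 (back): cur=E back=2 fwd=1
After 5 (visit(Z)): cur=Z back=3 fwd=0
After 6 (back): cur=E back=2 fwd=1
After 7 (visit(U)): cur=U back=3 fwd=0
After 8 (visit(A)): cur=A back=4 fwd=0
After 9 (back): cur=U back=3 fwd=1
After 10 (back): cur=E back=2 fwd=2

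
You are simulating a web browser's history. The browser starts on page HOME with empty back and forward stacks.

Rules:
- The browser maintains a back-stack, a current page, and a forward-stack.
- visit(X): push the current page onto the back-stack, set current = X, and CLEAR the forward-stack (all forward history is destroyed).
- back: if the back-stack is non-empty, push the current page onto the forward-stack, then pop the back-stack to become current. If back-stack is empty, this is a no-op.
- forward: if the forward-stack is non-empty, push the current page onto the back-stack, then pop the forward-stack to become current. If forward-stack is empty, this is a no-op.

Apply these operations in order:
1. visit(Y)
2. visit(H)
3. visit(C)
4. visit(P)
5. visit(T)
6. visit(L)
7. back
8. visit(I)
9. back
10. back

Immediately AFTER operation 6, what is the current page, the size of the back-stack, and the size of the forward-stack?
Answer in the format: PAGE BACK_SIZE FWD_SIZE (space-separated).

After 1 (visit(Y)): cur=Y back=1 fwd=0
After 2 (visit(H)): cur=H back=2 fwd=0
After 3 (visit(C)): cur=C back=3 fwd=0
After 4 (visit(P)): cur=P back=4 fwd=0
After 5 (visit(T)): cur=T back=5 fwd=0
After 6 (visit(L)): cur=L back=6 fwd=0

L 6 0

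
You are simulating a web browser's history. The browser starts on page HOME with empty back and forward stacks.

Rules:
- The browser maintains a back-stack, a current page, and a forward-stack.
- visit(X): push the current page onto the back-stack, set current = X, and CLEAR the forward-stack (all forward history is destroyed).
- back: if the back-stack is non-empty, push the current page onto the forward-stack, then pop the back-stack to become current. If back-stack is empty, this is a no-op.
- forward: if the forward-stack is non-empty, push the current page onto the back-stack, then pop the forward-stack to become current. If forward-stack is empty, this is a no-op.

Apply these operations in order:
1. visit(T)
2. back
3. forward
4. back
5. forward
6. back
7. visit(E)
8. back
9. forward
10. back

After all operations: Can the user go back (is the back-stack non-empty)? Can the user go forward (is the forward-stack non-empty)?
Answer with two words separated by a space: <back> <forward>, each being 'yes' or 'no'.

Answer: no yes

Derivation:
After 1 (visit(T)): cur=T back=1 fwd=0
After 2 (back): cur=HOME back=0 fwd=1
After 3 (forward): cur=T back=1 fwd=0
After 4 (back): cur=HOME back=0 fwd=1
After 5 (forward): cur=T back=1 fwd=0
After 6 (back): cur=HOME back=0 fwd=1
After 7 (visit(E)): cur=E back=1 fwd=0
After 8 (back): cur=HOME back=0 fwd=1
After 9 (forward): cur=E back=1 fwd=0
After 10 (back): cur=HOME back=0 fwd=1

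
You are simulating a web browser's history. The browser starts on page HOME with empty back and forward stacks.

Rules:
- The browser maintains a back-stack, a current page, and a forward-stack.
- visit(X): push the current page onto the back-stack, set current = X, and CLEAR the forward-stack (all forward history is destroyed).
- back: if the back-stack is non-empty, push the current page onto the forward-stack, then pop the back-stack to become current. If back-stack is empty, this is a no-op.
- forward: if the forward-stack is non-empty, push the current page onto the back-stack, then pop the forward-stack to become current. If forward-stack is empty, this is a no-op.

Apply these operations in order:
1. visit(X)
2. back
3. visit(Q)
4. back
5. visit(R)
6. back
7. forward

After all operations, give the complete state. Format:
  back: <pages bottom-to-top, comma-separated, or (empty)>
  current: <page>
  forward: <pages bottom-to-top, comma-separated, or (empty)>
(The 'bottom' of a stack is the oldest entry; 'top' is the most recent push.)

Answer: back: HOME
current: R
forward: (empty)

Derivation:
After 1 (visit(X)): cur=X back=1 fwd=0
After 2 (back): cur=HOME back=0 fwd=1
After 3 (visit(Q)): cur=Q back=1 fwd=0
After 4 (back): cur=HOME back=0 fwd=1
After 5 (visit(R)): cur=R back=1 fwd=0
After 6 (back): cur=HOME back=0 fwd=1
After 7 (forward): cur=R back=1 fwd=0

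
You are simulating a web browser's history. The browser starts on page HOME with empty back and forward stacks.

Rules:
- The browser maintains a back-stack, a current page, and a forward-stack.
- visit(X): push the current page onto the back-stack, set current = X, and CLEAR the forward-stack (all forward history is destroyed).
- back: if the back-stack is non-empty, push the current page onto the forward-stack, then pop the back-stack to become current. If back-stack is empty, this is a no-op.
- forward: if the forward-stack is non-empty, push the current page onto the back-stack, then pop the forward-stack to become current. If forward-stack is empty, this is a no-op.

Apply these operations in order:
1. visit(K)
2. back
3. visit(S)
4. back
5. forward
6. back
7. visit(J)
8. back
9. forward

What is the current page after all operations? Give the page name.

After 1 (visit(K)): cur=K back=1 fwd=0
After 2 (back): cur=HOME back=0 fwd=1
After 3 (visit(S)): cur=S back=1 fwd=0
After 4 (back): cur=HOME back=0 fwd=1
After 5 (forward): cur=S back=1 fwd=0
After 6 (back): cur=HOME back=0 fwd=1
After 7 (visit(J)): cur=J back=1 fwd=0
After 8 (back): cur=HOME back=0 fwd=1
After 9 (forward): cur=J back=1 fwd=0

Answer: J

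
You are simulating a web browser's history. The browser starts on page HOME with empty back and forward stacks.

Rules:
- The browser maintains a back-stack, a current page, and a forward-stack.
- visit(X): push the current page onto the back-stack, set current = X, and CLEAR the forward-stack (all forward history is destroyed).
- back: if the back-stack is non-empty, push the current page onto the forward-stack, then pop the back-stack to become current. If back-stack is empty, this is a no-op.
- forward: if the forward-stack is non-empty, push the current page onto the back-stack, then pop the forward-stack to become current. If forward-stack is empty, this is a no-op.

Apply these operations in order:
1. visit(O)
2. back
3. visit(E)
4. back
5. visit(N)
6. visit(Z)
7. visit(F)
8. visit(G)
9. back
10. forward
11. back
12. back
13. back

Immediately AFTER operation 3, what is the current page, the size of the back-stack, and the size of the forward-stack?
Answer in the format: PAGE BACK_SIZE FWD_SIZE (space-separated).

After 1 (visit(O)): cur=O back=1 fwd=0
After 2 (back): cur=HOME back=0 fwd=1
After 3 (visit(E)): cur=E back=1 fwd=0

E 1 0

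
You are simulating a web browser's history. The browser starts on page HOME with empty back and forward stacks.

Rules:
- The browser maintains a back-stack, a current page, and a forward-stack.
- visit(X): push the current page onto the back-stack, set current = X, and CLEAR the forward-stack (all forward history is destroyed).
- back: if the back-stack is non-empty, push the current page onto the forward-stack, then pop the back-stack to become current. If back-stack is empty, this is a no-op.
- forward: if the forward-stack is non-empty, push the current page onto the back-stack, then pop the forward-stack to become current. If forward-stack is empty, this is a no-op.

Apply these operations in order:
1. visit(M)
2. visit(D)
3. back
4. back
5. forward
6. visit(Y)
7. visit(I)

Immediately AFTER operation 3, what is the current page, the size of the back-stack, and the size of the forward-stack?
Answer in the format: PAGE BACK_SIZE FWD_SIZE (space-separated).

After 1 (visit(M)): cur=M back=1 fwd=0
After 2 (visit(D)): cur=D back=2 fwd=0
After 3 (back): cur=M back=1 fwd=1

M 1 1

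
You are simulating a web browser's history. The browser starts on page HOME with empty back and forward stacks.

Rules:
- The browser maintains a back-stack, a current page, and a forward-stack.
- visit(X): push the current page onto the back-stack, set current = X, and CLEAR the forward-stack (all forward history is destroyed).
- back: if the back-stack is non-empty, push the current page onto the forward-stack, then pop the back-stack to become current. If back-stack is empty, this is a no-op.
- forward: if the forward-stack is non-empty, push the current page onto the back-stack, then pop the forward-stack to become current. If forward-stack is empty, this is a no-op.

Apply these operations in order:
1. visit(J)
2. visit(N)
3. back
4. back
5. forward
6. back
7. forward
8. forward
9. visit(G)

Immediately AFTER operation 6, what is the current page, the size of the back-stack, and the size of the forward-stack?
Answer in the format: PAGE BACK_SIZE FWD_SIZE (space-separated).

After 1 (visit(J)): cur=J back=1 fwd=0
After 2 (visit(N)): cur=N back=2 fwd=0
After 3 (back): cur=J back=1 fwd=1
After 4 (back): cur=HOME back=0 fwd=2
After 5 (forward): cur=J back=1 fwd=1
After 6 (back): cur=HOME back=0 fwd=2

HOME 0 2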